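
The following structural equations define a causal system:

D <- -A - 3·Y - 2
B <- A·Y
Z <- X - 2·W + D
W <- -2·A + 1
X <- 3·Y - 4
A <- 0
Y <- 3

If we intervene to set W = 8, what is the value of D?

The intervention breaks the incoming arrows to W: W <- -2·A + 1 no longer applies, and W = 8.
Since D is not a descendant of the intervened variable, it is unaffected.
D = -A - 3·Y - 2  [with A=0, Y=3]  = -11

-11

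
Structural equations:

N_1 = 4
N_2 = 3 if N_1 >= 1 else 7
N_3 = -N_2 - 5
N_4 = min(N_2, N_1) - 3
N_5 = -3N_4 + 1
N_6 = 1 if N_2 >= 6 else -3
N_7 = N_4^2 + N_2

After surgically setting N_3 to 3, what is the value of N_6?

The intervention breaks the incoming arrows to N_3: N_3 = -N_2 - 5 no longer applies, and N_3 = 3.
No directed path runs from N_3 to N_6, so N_6 keeps its natural value.
N_2 = 3 if N_1 >= 1 else 7  [with N_1=4]  = 3
N_6 = 1 if N_2 >= 6 else -3  [with N_2=3]  = -3

-3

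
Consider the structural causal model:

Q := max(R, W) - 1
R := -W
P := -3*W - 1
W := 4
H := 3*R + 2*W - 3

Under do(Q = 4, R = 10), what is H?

The joint intervention fixes Q = 4, R = 10, removing each variable's own equation.
H = 3*R + 2*W - 3  [with R=10, W=4]  = 35

35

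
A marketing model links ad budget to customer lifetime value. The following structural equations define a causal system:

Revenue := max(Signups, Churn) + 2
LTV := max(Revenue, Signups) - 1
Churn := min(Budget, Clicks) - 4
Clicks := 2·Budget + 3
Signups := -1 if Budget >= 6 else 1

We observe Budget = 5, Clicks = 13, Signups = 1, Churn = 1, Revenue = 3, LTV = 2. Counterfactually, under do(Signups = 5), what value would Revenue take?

7

do(Signups=5) replaces the equation Signups := -1 if Budget >= 6 else 1 with the constant Signups = 5.
Clicks = 2·Budget + 3  [with Budget=5]  = 13
Churn = min(Budget, Clicks) - 4  [with Budget=5, Clicks=13]  = 1
Revenue = max(Signups, Churn) + 2  [with Signups=5, Churn=1]  = 7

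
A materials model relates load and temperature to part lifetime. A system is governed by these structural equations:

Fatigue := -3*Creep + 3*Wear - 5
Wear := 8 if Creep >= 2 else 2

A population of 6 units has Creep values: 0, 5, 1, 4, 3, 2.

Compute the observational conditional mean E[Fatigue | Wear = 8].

Conditioning on Wear=8 selects the 4 unit(s) with Creep ∈ {5, 4, 3, 2}. Their Fatigue values: 4, 7, 10, 13. Mean = 8.5.

8.5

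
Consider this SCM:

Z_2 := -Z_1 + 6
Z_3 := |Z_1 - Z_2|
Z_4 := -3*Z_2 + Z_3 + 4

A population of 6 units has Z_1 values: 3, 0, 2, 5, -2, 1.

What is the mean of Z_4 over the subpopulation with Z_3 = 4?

-1

Observing Z_3=4 restricts to units where Z_3's equation naturally yields 4: Z_1 ∈ {5, 1}. In that subpopulation Z_4 = 5, -7, mean -1.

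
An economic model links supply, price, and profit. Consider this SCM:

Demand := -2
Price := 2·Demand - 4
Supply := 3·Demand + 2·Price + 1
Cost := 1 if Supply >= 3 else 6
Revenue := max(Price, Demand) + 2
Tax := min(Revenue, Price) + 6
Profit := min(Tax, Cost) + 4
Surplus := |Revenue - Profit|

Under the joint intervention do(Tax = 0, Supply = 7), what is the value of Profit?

4

Under do(Tax = 0, Supply = 7), each intervened variable's structural equation is replaced by its fixed value.
Cost = 1 if Supply >= 3 else 6  [with Supply=7]  = 1
Profit = min(Tax, Cost) + 4  [with Tax=0, Cost=1]  = 4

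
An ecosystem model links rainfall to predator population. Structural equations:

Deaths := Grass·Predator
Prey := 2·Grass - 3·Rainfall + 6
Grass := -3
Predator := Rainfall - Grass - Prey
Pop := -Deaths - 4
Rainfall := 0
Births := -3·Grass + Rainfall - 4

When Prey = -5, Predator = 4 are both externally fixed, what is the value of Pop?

8

Under do(Prey = -5, Predator = 4), each intervened variable's structural equation is replaced by its fixed value.
Deaths = Grass·Predator  [with Grass=-3, Predator=4]  = -12
Pop = -Deaths - 4  [with Deaths=-12]  = 8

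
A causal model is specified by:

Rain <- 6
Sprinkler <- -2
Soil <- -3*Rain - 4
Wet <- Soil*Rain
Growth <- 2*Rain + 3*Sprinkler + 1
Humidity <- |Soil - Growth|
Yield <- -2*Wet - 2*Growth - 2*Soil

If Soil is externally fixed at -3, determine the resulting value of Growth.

7

do(Soil=-3) replaces the equation Soil <- -3*Rain - 4 with the constant Soil = -3.
Growth is not downstream of the intervention, so its value is determined by the original equations.
Growth = 2*Rain + 3*Sprinkler + 1  [with Rain=6, Sprinkler=-2]  = 7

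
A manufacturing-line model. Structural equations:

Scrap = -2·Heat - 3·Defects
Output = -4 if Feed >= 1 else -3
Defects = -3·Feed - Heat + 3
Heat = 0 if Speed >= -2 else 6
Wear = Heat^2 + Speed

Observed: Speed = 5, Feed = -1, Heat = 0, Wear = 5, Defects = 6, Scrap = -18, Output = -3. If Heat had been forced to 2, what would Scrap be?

-16

The intervention breaks the incoming arrows to Heat: Heat = 0 if Speed >= -2 else 6 no longer applies, and Heat = 2.
Defects = -3·Feed - Heat + 3  [with Feed=-1, Heat=2]  = 4
Scrap = -2·Heat - 3·Defects  [with Heat=2, Defects=4]  = -16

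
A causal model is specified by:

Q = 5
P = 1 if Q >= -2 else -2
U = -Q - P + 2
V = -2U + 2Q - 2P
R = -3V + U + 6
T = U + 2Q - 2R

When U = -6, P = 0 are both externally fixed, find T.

Setting U = -6, P = 0 by intervention discards those variables' equations.
V = -2U + 2Q - 2P  [with U=-6, Q=5, P=0]  = 22
R = -3V + U + 6  [with V=22, U=-6]  = -66
T = U + 2Q - 2R  [with U=-6, Q=5, R=-66]  = 136

136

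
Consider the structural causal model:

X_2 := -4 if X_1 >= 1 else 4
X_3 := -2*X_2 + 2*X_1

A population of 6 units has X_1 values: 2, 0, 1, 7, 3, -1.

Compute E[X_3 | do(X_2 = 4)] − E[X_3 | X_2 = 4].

5

Every unit gets X_2=4 under the intervention. X_3 values become -4, -8, -6, 6, -2, -10; E[X_3|do(X_2=4)] = -4.
Conditioning on X_2=4 selects the 2 unit(s) with X_1 ∈ {0, -1}. Their X_3 values: -8, -10. Mean = -9.
Difference = -4 − (-9) = 5.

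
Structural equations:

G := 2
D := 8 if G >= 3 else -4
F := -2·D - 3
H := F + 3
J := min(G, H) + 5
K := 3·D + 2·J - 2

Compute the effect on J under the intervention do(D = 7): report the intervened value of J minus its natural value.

-16

do(D=7) replaces the equation D := 8 if G >= 3 else -4 with the constant D = 7.
F = -2·D - 3  [with D=7]  = -17
H = F + 3  [with F=-17]  = -14
J = min(G, H) + 5  [with G=2, H=-14]  = -9
Without intervention: D = 8 if G >= 3 else -4  [with G=2]  = -4; F = -2·D - 3  [with D=-4]  = 5; H = F + 3  [with F=5]  = 8; J = min(G, H) + 5  [with G=2, H=8]  = 7.
Change = -9 − 7 = -16.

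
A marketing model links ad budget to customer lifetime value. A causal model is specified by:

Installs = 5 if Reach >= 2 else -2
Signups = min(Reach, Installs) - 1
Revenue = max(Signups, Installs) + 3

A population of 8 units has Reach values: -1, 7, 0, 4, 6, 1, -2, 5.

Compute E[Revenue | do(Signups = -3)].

4.5

Under do(Signups=-3), Signups's equation is replaced by Signups=-3 for every unit. Per-unit Revenue: 1, 8, 1, 8, 8, 1, 1, 8. Mean = 4.5.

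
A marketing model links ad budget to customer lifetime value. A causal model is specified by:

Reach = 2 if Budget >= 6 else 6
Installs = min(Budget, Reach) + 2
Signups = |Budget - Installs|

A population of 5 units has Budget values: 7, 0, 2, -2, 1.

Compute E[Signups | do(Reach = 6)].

1.8

The intervention sets Reach=6 in all 5 units regardless of Budget. Recomputing Signups per unit gives 1, 2, 2, 2, 2; average 1.8.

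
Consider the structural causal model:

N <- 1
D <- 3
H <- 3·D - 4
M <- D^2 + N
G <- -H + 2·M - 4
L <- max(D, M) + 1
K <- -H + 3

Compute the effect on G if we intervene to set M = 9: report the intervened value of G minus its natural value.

Intervening sets M = 9 and removes its equation (M <- D^2 + N).
H = 3·D - 4  [with D=3]  = 5
G = -H + 2·M - 4  [with H=5, M=9]  = 9
Without intervention: H = 3·D - 4  [with D=3]  = 5; M = D^2 + N  [with D=3, N=1]  = 10; G = -H + 2·M - 4  [with H=5, M=10]  = 11.
Change = 9 − 11 = -2.

-2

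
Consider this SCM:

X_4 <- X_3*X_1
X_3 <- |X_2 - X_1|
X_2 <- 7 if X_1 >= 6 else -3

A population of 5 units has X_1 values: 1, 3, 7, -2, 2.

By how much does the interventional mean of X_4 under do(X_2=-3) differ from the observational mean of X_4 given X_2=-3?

Every unit gets X_2=-3 under the intervention. X_4 values become 4, 18, 70, -2, 10; E[X_4|do(X_2=-3)] = 20.
Conditioning on X_2=-3 selects the 4 unit(s) with X_1 ∈ {1, 3, -2, 2}. Their X_4 values: 4, 18, -2, 10. Mean = 7.5.
Difference = 20 − 7.5 = 12.5.

12.5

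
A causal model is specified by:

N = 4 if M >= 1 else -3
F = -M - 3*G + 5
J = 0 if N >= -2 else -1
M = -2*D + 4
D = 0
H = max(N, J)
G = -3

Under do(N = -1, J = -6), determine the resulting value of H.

Under do(N = -1, J = -6), each intervened variable's structural equation is replaced by its fixed value.
H = max(N, J)  [with N=-1, J=-6]  = -1

-1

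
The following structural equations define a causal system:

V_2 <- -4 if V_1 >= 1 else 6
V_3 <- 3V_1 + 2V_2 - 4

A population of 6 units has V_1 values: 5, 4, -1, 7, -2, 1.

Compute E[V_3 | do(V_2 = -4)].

Under do(V_2=-4), V_2's equation is replaced by V_2=-4 for every unit. Per-unit V_3: 3, 0, -15, 9, -18, -9. Mean = -5.

-5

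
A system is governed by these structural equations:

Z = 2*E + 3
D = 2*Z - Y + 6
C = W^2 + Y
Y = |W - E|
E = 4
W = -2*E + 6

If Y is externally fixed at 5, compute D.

23

Under do(Y=5), the mechanism Y = |W - E| is discarded; Y is fixed at 5.
Z = 2*E + 3  [with E=4]  = 11
D = 2*Z - Y + 6  [with Z=11, Y=5]  = 23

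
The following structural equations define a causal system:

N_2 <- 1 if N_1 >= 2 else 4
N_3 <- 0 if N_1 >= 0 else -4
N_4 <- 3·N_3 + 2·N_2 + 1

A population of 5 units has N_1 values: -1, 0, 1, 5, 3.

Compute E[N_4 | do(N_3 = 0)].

6.6

do(N_3=0) breaks N_3's dependence on N_1. With N_3=0 fixed, N_4 across the units is 9, 9, 9, 3, 3, mean 6.6.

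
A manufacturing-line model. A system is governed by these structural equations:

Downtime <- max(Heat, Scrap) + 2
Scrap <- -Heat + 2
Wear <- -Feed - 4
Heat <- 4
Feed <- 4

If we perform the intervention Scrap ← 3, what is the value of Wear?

-8

Under do(Scrap=3), the mechanism Scrap <- -Heat + 2 is discarded; Scrap is fixed at 3.
Since Wear is not a descendant of the intervened variable, it is unaffected.
Wear = -Feed - 4  [with Feed=4]  = -8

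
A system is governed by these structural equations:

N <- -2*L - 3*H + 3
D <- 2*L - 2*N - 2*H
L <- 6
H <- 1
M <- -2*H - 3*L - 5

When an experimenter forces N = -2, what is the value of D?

14

The intervention breaks the incoming arrows to N: N <- -2*L - 3*H + 3 no longer applies, and N = -2.
D = 2*L - 2*N - 2*H  [with L=6, N=-2, H=1]  = 14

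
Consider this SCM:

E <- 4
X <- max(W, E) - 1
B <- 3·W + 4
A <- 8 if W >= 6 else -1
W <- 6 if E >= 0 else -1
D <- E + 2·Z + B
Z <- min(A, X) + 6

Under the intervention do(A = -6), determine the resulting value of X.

The intervention breaks the incoming arrows to A: A <- 8 if W >= 6 else -1 no longer applies, and A = -6.
Since X is not a descendant of the intervened variable, it is unaffected.
W = 6 if E >= 0 else -1  [with E=4]  = 6
X = max(W, E) - 1  [with W=6, E=4]  = 5

5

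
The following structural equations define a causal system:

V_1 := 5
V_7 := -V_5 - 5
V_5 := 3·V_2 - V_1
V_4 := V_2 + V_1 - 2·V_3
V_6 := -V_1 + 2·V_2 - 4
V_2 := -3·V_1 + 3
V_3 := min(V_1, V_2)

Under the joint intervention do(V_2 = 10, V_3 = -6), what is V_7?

-30

Under do(V_2 = 10, V_3 = -6), each intervened variable's structural equation is replaced by its fixed value.
V_5 = 3·V_2 - V_1  [with V_2=10, V_1=5]  = 25
V_7 = -V_5 - 5  [with V_5=25]  = -30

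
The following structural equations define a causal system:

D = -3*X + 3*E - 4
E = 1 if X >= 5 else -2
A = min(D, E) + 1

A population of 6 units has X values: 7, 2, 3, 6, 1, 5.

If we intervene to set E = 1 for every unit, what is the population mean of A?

Under do(E=1), E's equation is replaced by E=1 for every unit. Per-unit A: -21, -6, -9, -18, -3, -15. Mean = -12.

-12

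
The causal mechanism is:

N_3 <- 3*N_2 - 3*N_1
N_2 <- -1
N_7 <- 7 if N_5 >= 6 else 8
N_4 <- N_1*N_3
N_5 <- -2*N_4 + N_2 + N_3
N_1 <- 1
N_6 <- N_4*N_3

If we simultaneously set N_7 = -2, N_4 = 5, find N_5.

-17

Under do(N_7 = -2, N_4 = 5), each intervened variable's structural equation is replaced by its fixed value.
N_3 = 3*N_2 - 3*N_1  [with N_2=-1, N_1=1]  = -6
N_5 = -2*N_4 + N_2 + N_3  [with N_4=5, N_2=-1, N_3=-6]  = -17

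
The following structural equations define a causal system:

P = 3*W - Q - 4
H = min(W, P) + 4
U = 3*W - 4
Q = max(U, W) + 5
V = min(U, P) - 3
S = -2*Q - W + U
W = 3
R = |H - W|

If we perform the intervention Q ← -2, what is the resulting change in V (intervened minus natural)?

The intervention breaks the incoming arrows to Q: Q = max(U, W) + 5 no longer applies, and Q = -2.
U = 3*W - 4  [with W=3]  = 5
P = 3*W - Q - 4  [with W=3, Q=-2]  = 7
V = min(U, P) - 3  [with U=5, P=7]  = 2
Without intervention: U = 3*W - 4  [with W=3]  = 5; Q = max(U, W) + 5  [with U=5, W=3]  = 10; P = 3*W - Q - 4  [with W=3, Q=10]  = -5; V = min(U, P) - 3  [with U=5, P=-5]  = -8.
Change = 2 − (-8) = 10.

10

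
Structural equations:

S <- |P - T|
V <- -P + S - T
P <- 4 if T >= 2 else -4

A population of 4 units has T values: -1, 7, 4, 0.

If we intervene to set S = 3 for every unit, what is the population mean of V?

0.5

do(S=3) breaks S's dependence on T. With S=3 fixed, V across the units is 8, -8, -5, 7, mean 0.5.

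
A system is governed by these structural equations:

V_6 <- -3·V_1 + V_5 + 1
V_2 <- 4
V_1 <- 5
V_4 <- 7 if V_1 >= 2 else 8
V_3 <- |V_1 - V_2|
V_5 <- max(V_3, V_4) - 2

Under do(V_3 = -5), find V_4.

7

The intervention breaks the incoming arrows to V_3: V_3 <- |V_1 - V_2| no longer applies, and V_3 = -5.
V_4 is not downstream of the intervention, so its value is determined by the original equations.
V_4 = 7 if V_1 >= 2 else 8  [with V_1=5]  = 7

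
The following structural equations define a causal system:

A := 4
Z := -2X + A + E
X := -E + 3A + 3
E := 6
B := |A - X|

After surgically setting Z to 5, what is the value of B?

Intervening sets Z = 5 and removes its equation (Z := -2X + A + E).
No directed path runs from Z to B, so B keeps its natural value.
X = -E + 3A + 3  [with E=6, A=4]  = 9
B = |A - X|  [with A=4, X=9]  = 5

5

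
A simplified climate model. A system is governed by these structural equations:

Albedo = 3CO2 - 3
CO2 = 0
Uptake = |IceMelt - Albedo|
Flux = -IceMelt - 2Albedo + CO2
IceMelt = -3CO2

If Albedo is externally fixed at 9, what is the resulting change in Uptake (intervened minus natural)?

do(Albedo=9) replaces the equation Albedo = 3CO2 - 3 with the constant Albedo = 9.
IceMelt = -3CO2  [with CO2=0]  = 0
Uptake = |IceMelt - Albedo|  [with IceMelt=0, Albedo=9]  = 9
Without intervention: IceMelt = -3CO2  [with CO2=0]  = 0; Albedo = 3CO2 - 3  [with CO2=0]  = -3; Uptake = |IceMelt - Albedo|  [with IceMelt=0, Albedo=-3]  = 3.
Change = 9 − 3 = 6.

6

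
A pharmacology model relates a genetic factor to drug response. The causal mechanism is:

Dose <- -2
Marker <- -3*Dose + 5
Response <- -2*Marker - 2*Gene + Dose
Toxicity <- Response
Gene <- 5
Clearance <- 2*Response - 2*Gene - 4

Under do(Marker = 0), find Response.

The intervention breaks the incoming arrows to Marker: Marker <- -3*Dose + 5 no longer applies, and Marker = 0.
Response = -2*Marker - 2*Gene + Dose  [with Marker=0, Gene=5, Dose=-2]  = -12

-12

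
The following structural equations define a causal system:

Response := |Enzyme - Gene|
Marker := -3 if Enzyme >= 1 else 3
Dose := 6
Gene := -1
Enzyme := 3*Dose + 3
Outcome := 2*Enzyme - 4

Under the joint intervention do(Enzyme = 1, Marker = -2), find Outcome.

Setting Enzyme = 1, Marker = -2 by intervention discards those variables' equations.
Outcome = 2*Enzyme - 4  [with Enzyme=1]  = -2

-2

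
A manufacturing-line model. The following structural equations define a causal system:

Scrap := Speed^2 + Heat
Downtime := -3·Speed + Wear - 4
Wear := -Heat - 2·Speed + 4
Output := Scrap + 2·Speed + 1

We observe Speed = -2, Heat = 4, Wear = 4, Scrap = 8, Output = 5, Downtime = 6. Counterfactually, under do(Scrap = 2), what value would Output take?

-1

Intervening sets Scrap = 2 and removes its equation (Scrap := Speed^2 + Heat).
Output = Scrap + 2·Speed + 1  [with Scrap=2, Speed=-2]  = -1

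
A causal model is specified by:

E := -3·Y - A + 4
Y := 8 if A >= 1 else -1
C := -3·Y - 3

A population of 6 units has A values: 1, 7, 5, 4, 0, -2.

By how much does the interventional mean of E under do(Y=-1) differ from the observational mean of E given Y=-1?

Every unit gets Y=-1 under the intervention. E values become 6, 0, 2, 3, 7, 9; E[E|do(Y=-1)] = 4.5.
E[E|Y=-1] averages over only the 2 units with Y=-1 (A = 0, -2): E = 7, 9, mean 8.
Difference = 4.5 − 8 = -3.5.

-3.5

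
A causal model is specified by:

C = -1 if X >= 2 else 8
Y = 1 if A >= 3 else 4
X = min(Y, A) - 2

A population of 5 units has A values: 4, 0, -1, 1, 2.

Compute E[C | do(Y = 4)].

Under do(Y=4), Y's equation is replaced by Y=4 for every unit. Per-unit C: -1, 8, 8, 8, 8. Mean = 6.2.

6.2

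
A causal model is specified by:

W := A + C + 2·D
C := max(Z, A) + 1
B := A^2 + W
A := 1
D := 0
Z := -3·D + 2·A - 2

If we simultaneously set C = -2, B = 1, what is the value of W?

Setting C = -2, B = 1 by intervention discards those variables' equations.
W = A + C + 2·D  [with A=1, C=-2, D=0]  = -1

-1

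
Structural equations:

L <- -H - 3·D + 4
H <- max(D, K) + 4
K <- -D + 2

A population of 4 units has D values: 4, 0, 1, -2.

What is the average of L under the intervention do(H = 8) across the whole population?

-6.25

Every unit gets H=8 under the intervention. L values become -16, -4, -7, 2; E[L|do(H=8)] = -6.25.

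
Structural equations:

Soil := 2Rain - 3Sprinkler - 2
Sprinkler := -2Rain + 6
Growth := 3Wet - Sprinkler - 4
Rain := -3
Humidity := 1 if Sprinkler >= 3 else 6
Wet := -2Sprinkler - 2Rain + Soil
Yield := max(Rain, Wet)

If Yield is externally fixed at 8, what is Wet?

Under do(Yield=8), the mechanism Yield := max(Rain, Wet) is discarded; Yield is fixed at 8.
Since Wet is not a descendant of the intervened variable, it is unaffected.
Sprinkler = -2Rain + 6  [with Rain=-3]  = 12
Soil = 2Rain - 3Sprinkler - 2  [with Rain=-3, Sprinkler=12]  = -44
Wet = -2Sprinkler - 2Rain + Soil  [with Sprinkler=12, Rain=-3, Soil=-44]  = -62

-62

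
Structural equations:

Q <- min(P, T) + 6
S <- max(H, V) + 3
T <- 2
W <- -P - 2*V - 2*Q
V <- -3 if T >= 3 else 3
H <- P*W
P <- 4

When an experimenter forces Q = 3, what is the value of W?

Intervening sets Q = 3 and removes its equation (Q <- min(P, T) + 6).
V = -3 if T >= 3 else 3  [with T=2]  = 3
W = -P - 2*V - 2*Q  [with P=4, V=3, Q=3]  = -16

-16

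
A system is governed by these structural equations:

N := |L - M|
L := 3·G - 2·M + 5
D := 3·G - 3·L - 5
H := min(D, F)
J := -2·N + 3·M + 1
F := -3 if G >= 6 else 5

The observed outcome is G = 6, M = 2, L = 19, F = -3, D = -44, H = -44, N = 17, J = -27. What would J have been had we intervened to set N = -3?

do(N=-3) replaces the equation N := |L - M| with the constant N = -3.
J = -2·N + 3·M + 1  [with N=-3, M=2]  = 13

13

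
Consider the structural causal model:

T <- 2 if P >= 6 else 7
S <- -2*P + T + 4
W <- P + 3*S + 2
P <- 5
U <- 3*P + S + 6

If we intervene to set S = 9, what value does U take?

The intervention breaks the incoming arrows to S: S <- -2*P + T + 4 no longer applies, and S = 9.
U = 3*P + S + 6  [with P=5, S=9]  = 30

30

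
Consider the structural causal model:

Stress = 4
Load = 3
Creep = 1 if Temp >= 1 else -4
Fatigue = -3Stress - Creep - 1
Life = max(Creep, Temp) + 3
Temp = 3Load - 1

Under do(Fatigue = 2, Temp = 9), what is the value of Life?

12

The joint intervention fixes Fatigue = 2, Temp = 9, removing each variable's own equation.
Creep = 1 if Temp >= 1 else -4  [with Temp=9]  = 1
Life = max(Creep, Temp) + 3  [with Creep=1, Temp=9]  = 12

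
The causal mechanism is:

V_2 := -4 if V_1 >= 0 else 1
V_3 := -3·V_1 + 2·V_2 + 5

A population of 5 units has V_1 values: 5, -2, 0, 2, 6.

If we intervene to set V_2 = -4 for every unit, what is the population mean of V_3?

-9.6

do(V_2=-4) breaks V_2's dependence on V_1. With V_2=-4 fixed, V_3 across the units is -18, 3, -3, -9, -21, mean -9.6.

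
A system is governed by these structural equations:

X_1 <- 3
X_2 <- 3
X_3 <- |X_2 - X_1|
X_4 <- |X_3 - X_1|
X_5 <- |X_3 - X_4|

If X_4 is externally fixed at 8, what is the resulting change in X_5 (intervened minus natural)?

5

Intervening sets X_4 = 8 and removes its equation (X_4 <- |X_3 - X_1|).
X_3 = |X_2 - X_1|  [with X_2=3, X_1=3]  = 0
X_5 = |X_3 - X_4|  [with X_3=0, X_4=8]  = 8
Without intervention: X_3 = |X_2 - X_1|  [with X_2=3, X_1=3]  = 0; X_4 = |X_3 - X_1|  [with X_3=0, X_1=3]  = 3; X_5 = |X_3 - X_4|  [with X_3=0, X_4=3]  = 3.
Change = 8 − 3 = 5.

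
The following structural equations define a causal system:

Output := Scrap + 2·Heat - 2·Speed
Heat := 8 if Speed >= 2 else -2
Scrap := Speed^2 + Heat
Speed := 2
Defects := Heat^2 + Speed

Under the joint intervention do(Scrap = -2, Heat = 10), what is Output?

14

The joint intervention fixes Scrap = -2, Heat = 10, removing each variable's own equation.
Output = Scrap + 2·Heat - 2·Speed  [with Scrap=-2, Heat=10, Speed=2]  = 14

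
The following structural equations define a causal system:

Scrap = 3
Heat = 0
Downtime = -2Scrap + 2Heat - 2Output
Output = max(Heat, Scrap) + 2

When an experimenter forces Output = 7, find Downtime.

-20

The intervention breaks the incoming arrows to Output: Output = max(Heat, Scrap) + 2 no longer applies, and Output = 7.
Downtime = -2Scrap + 2Heat - 2Output  [with Scrap=3, Heat=0, Output=7]  = -20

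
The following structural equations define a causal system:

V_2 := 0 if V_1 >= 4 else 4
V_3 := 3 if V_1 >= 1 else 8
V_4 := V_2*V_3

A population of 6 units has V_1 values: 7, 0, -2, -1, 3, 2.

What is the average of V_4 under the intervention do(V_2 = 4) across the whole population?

22

The intervention sets V_2=4 in all 6 units regardless of V_1. Recomputing V_4 per unit gives 12, 32, 32, 32, 12, 12; average 22.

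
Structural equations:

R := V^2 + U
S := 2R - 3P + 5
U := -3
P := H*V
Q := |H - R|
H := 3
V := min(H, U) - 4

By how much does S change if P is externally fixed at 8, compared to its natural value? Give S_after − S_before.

-87

Under do(P=8), the mechanism P := H*V is discarded; P is fixed at 8.
V = min(H, U) - 4  [with H=3, U=-3]  = -7
R = V^2 + U  [with V=-7, U=-3]  = 46
S = 2R - 3P + 5  [with R=46, P=8]  = 73
Without intervention: V = min(H, U) - 4  [with H=3, U=-3]  = -7; P = H*V  [with H=3, V=-7]  = -21; R = V^2 + U  [with V=-7, U=-3]  = 46; S = 2R - 3P + 5  [with R=46, P=-21]  = 160.
Change = 73 − 160 = -87.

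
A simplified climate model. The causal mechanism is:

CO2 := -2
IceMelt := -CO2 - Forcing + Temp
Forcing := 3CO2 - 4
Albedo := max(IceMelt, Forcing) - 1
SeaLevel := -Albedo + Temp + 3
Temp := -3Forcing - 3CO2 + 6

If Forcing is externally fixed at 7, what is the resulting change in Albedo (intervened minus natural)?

do(Forcing=7) replaces the equation Forcing := 3CO2 - 4 with the constant Forcing = 7.
Temp = -3Forcing - 3CO2 + 6  [with Forcing=7, CO2=-2]  = -9
IceMelt = -CO2 - Forcing + Temp  [with CO2=-2, Forcing=7, Temp=-9]  = -14
Albedo = max(IceMelt, Forcing) - 1  [with IceMelt=-14, Forcing=7]  = 6
Without intervention: Forcing = 3CO2 - 4  [with CO2=-2]  = -10; Temp = -3Forcing - 3CO2 + 6  [with Forcing=-10, CO2=-2]  = 42; IceMelt = -CO2 - Forcing + Temp  [with CO2=-2, Forcing=-10, Temp=42]  = 54; Albedo = max(IceMelt, Forcing) - 1  [with IceMelt=54, Forcing=-10]  = 53.
Change = 6 − 53 = -47.

-47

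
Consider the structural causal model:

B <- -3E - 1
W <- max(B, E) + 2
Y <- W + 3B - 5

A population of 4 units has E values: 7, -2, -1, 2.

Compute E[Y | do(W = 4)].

-17.5

Under do(W=4), W's equation is replaced by W=4 for every unit. Per-unit Y: -67, 14, 5, -22. Mean = -17.5.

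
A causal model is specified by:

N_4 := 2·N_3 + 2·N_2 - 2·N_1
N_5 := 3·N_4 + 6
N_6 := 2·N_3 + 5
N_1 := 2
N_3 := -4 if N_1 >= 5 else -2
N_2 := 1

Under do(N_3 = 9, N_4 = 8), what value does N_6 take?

Setting N_3 = 9, N_4 = 8 by intervention discards those variables' equations.
N_6 = 2·N_3 + 5  [with N_3=9]  = 23

23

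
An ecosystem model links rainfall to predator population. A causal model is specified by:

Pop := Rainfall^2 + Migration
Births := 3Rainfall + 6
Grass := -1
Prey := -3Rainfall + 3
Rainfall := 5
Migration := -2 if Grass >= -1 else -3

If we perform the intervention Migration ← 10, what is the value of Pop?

35

The intervention breaks the incoming arrows to Migration: Migration := -2 if Grass >= -1 else -3 no longer applies, and Migration = 10.
Pop = Rainfall^2 + Migration  [with Rainfall=5, Migration=10]  = 35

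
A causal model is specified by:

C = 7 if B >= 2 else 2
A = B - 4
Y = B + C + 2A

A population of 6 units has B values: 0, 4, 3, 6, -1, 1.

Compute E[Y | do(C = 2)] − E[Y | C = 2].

Every unit gets C=2 under the intervention. Y values become -6, 6, 3, 12, -9, -3; E[Y|do(C=2)] = 0.5.
Conditioning on C=2 selects the 3 unit(s) with B ∈ {0, -1, 1}. Their Y values: -6, -9, -3. Mean = -6.
Difference = 0.5 − (-6) = 6.5.

6.5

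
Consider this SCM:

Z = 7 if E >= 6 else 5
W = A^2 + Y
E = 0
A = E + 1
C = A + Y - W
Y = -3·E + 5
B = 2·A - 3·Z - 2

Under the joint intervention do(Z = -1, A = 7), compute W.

Setting Z = -1, A = 7 by intervention discards those variables' equations.
Y = -3·E + 5  [with E=0]  = 5
W = A^2 + Y  [with A=7, Y=5]  = 54

54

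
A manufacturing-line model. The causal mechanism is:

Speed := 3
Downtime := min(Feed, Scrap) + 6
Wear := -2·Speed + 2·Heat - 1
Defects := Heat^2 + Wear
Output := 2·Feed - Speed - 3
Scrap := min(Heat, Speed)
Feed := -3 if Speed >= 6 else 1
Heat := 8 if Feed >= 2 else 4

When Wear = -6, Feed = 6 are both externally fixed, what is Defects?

The joint intervention fixes Wear = -6, Feed = 6, removing each variable's own equation.
Heat = 8 if Feed >= 2 else 4  [with Feed=6]  = 8
Defects = Heat^2 + Wear  [with Heat=8, Wear=-6]  = 58

58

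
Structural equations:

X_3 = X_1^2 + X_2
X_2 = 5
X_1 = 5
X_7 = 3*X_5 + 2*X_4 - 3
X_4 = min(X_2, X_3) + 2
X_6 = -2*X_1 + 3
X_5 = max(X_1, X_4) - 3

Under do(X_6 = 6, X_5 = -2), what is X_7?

5

Setting X_6 = 6, X_5 = -2 by intervention discards those variables' equations.
X_3 = X_1^2 + X_2  [with X_1=5, X_2=5]  = 30
X_4 = min(X_2, X_3) + 2  [with X_2=5, X_3=30]  = 7
X_7 = 3*X_5 + 2*X_4 - 3  [with X_5=-2, X_4=7]  = 5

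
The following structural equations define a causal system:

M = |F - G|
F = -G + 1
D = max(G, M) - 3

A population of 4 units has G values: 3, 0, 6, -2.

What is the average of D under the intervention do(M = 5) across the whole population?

2.25

The intervention sets M=5 in all 4 units regardless of G. Recomputing D per unit gives 2, 2, 3, 2; average 2.25.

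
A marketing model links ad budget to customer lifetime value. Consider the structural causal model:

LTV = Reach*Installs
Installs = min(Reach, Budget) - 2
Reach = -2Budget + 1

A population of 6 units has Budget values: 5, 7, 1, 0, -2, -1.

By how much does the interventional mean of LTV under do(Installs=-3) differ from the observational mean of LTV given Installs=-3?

The intervention sets Installs=-3 in all 6 units regardless of Budget. Recomputing LTV per unit gives 27, 39, 3, -3, -15, -9; average 7.
Observing Installs=-3 restricts to units where Installs's equation naturally yields -3: Budget ∈ {1, -1}. In that subpopulation LTV = 3, -9, mean -3.
Difference = 7 − (-3) = 10.

10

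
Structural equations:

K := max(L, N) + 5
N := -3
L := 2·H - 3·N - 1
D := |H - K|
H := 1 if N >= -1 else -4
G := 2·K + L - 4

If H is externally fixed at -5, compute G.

Under do(H=-5), the mechanism H := 1 if N >= -1 else -4 is discarded; H is fixed at -5.
L = 2·H - 3·N - 1  [with H=-5, N=-3]  = -2
K = max(L, N) + 5  [with L=-2, N=-3]  = 3
G = 2·K + L - 4  [with K=3, L=-2]  = 0

0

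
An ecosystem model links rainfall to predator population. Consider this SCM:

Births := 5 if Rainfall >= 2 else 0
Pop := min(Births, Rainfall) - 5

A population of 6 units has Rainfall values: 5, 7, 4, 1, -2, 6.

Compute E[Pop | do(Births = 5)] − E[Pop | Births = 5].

-1.75

The intervention sets Births=5 in all 6 units regardless of Rainfall. Recomputing Pop per unit gives 0, 0, -1, -4, -7, 0; average -2.
Conditioning on Births=5 selects the 4 unit(s) with Rainfall ∈ {5, 7, 4, 6}. Their Pop values: 0, 0, -1, 0. Mean = -0.25.
Difference = -2 − (-0.25) = -1.75.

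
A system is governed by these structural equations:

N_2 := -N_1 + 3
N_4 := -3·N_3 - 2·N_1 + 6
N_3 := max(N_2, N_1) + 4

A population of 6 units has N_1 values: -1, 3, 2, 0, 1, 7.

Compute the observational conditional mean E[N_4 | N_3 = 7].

-18

E[N_4|N_3=7] averages over only the 2 units with N_3=7 (N_1 = 3, 0): N_4 = -21, -15, mean -18.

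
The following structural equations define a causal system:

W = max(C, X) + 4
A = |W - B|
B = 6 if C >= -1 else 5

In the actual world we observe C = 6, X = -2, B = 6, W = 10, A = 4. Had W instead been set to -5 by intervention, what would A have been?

Intervening sets W = -5 and removes its equation (W = max(C, X) + 4).
B = 6 if C >= -1 else 5  [with C=6]  = 6
A = |W - B|  [with W=-5, B=6]  = 11

11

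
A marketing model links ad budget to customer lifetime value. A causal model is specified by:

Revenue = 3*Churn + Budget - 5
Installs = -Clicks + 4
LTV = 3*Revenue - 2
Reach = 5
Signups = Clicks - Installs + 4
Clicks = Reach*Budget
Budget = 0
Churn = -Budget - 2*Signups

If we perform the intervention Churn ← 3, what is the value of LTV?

10

Intervening sets Churn = 3 and removes its equation (Churn = -Budget - 2*Signups).
Revenue = 3*Churn + Budget - 5  [with Churn=3, Budget=0]  = 4
LTV = 3*Revenue - 2  [with Revenue=4]  = 10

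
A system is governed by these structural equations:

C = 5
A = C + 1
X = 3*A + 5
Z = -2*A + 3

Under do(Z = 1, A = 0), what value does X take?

5

Setting Z = 1, A = 0 by intervention discards those variables' equations.
X = 3*A + 5  [with A=0]  = 5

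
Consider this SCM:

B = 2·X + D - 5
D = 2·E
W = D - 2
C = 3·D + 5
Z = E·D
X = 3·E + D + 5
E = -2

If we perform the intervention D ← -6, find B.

Under do(D=-6), the mechanism D = 2·E is discarded; D is fixed at -6.
X = 3·E + D + 5  [with E=-2, D=-6]  = -7
B = 2·X + D - 5  [with X=-7, D=-6]  = -25

-25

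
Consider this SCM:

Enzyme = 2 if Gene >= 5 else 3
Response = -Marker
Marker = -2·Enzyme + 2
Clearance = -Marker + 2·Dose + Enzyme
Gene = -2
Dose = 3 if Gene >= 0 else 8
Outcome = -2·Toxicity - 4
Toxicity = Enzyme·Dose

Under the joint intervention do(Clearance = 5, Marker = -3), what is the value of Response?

Under do(Clearance = 5, Marker = -3), each intervened variable's structural equation is replaced by its fixed value.
Response = -Marker  [with Marker=-3]  = 3

3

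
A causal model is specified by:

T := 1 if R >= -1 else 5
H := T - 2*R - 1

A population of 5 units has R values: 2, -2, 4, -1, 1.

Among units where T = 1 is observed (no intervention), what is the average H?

-3

E[H|T=1] averages over only the 4 units with T=1 (R = 2, 4, -1, 1): H = -4, -8, 2, -2, mean -3.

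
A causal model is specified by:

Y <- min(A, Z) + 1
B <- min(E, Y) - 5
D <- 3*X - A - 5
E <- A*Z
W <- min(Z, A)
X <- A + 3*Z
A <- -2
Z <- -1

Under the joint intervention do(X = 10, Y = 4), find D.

27

The joint intervention fixes X = 10, Y = 4, removing each variable's own equation.
D = 3*X - A - 5  [with X=10, A=-2]  = 27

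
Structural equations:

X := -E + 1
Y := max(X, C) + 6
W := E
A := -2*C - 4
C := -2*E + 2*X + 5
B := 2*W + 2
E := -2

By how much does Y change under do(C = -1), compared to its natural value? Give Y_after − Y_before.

The intervention breaks the incoming arrows to C: C := -2*E + 2*X + 5 no longer applies, and C = -1.
X = -E + 1  [with E=-2]  = 3
Y = max(X, C) + 6  [with X=3, C=-1]  = 9
Without intervention: X = -E + 1  [with E=-2]  = 3; C = -2*E + 2*X + 5  [with E=-2, X=3]  = 15; Y = max(X, C) + 6  [with X=3, C=15]  = 21.
Change = 9 − 21 = -12.

-12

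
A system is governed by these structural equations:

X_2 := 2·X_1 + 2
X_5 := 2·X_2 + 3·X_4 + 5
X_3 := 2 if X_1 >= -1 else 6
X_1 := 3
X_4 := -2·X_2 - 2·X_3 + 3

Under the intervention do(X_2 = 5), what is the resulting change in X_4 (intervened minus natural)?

6

Under do(X_2=5), the mechanism X_2 := 2·X_1 + 2 is discarded; X_2 is fixed at 5.
X_3 = 2 if X_1 >= -1 else 6  [with X_1=3]  = 2
X_4 = -2·X_2 - 2·X_3 + 3  [with X_2=5, X_3=2]  = -11
Without intervention: X_2 = 2·X_1 + 2  [with X_1=3]  = 8; X_3 = 2 if X_1 >= -1 else 6  [with X_1=3]  = 2; X_4 = -2·X_2 - 2·X_3 + 3  [with X_2=8, X_3=2]  = -17.
Change = -11 − (-17) = 6.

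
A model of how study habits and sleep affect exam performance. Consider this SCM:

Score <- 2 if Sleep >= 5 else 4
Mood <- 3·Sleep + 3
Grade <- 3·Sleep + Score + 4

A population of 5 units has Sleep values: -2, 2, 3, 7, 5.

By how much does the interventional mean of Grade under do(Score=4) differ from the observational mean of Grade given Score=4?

6

Under do(Score=4), Score's equation is replaced by Score=4 for every unit. Per-unit Grade: 2, 14, 17, 29, 23. Mean = 17.
Conditioning on Score=4 selects the 3 unit(s) with Sleep ∈ {-2, 2, 3}. Their Grade values: 2, 14, 17. Mean = 11.
Difference = 17 − 11 = 6.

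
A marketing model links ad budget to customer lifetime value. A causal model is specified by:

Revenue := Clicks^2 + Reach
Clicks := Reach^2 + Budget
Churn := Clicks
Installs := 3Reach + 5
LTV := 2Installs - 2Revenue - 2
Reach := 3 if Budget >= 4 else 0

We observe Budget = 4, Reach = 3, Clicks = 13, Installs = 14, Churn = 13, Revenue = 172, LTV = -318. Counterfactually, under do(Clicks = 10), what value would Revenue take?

The intervention breaks the incoming arrows to Clicks: Clicks := Reach^2 + Budget no longer applies, and Clicks = 10.
Reach = 3 if Budget >= 4 else 0  [with Budget=4]  = 3
Revenue = Clicks^2 + Reach  [with Clicks=10, Reach=3]  = 103

103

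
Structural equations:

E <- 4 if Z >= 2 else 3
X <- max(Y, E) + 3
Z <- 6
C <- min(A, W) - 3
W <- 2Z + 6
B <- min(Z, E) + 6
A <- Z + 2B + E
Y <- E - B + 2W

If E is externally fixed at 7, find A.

37

Under do(E=7), the mechanism E <- 4 if Z >= 2 else 3 is discarded; E is fixed at 7.
B = min(Z, E) + 6  [with Z=6, E=7]  = 12
A = Z + 2B + E  [with Z=6, B=12, E=7]  = 37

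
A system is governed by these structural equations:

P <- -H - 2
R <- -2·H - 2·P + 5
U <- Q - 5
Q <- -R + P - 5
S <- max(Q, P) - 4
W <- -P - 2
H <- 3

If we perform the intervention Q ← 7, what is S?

The intervention breaks the incoming arrows to Q: Q <- -R + P - 5 no longer applies, and Q = 7.
P = -H - 2  [with H=3]  = -5
S = max(Q, P) - 4  [with Q=7, P=-5]  = 3

3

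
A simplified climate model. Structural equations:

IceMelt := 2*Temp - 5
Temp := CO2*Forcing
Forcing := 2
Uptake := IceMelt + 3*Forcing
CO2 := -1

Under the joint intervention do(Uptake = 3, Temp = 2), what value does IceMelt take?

-1

Under do(Uptake = 3, Temp = 2), each intervened variable's structural equation is replaced by its fixed value.
IceMelt = 2*Temp - 5  [with Temp=2]  = -1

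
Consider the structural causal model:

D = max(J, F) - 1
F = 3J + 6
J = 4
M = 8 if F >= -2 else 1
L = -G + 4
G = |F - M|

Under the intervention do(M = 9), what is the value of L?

The intervention breaks the incoming arrows to M: M = 8 if F >= -2 else 1 no longer applies, and M = 9.
F = 3J + 6  [with J=4]  = 18
G = |F - M|  [with F=18, M=9]  = 9
L = -G + 4  [with G=9]  = -5

-5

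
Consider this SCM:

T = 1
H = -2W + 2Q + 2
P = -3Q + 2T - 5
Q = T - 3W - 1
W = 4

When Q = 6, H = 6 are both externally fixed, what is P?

-21

Setting Q = 6, H = 6 by intervention discards those variables' equations.
P = -3Q + 2T - 5  [with Q=6, T=1]  = -21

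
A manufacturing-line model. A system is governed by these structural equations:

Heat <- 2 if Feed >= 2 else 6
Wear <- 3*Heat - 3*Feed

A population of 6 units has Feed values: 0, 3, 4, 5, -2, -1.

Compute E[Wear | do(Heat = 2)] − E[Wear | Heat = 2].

Under do(Heat=2), Heat's equation is replaced by Heat=2 for every unit. Per-unit Wear: 6, -3, -6, -9, 12, 9. Mean = 1.5.
E[Wear|Heat=2] averages over only the 3 units with Heat=2 (Feed = 3, 4, 5): Wear = -3, -6, -9, mean -6.
Difference = 1.5 − (-6) = 7.5.

7.5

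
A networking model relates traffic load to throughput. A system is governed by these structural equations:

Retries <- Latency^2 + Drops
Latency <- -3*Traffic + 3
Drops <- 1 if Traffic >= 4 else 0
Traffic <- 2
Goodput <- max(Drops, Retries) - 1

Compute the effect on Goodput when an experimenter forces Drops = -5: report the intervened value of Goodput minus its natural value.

-5

do(Drops=-5) replaces the equation Drops <- 1 if Traffic >= 4 else 0 with the constant Drops = -5.
Latency = -3*Traffic + 3  [with Traffic=2]  = -3
Retries = Latency^2 + Drops  [with Latency=-3, Drops=-5]  = 4
Goodput = max(Drops, Retries) - 1  [with Drops=-5, Retries=4]  = 3
Without intervention: Latency = -3*Traffic + 3  [with Traffic=2]  = -3; Drops = 1 if Traffic >= 4 else 0  [with Traffic=2]  = 0; Retries = Latency^2 + Drops  [with Latency=-3, Drops=0]  = 9; Goodput = max(Drops, Retries) - 1  [with Drops=0, Retries=9]  = 8.
Change = 3 − 8 = -5.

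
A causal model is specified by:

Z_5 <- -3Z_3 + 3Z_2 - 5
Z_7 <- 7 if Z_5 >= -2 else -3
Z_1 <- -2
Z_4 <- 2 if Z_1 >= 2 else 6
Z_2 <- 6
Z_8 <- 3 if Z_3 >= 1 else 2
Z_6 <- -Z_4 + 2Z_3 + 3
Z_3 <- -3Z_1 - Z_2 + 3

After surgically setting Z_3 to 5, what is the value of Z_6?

7

The intervention breaks the incoming arrows to Z_3: Z_3 <- -3Z_1 - Z_2 + 3 no longer applies, and Z_3 = 5.
Z_4 = 2 if Z_1 >= 2 else 6  [with Z_1=-2]  = 6
Z_6 = -Z_4 + 2Z_3 + 3  [with Z_4=6, Z_3=5]  = 7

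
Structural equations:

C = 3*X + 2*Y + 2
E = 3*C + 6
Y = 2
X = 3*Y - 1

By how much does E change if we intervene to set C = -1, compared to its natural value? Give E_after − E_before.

-66

The intervention breaks the incoming arrows to C: C = 3*X + 2*Y + 2 no longer applies, and C = -1.
E = 3*C + 6  [with C=-1]  = 3
Without intervention: X = 3*Y - 1  [with Y=2]  = 5; C = 3*X + 2*Y + 2  [with X=5, Y=2]  = 21; E = 3*C + 6  [with C=21]  = 69.
Change = 3 − 69 = -66.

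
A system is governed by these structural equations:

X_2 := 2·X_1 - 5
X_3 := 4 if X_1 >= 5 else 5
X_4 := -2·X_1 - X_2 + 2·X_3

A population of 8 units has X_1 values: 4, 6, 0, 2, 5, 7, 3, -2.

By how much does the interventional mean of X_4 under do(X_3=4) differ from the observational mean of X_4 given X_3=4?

11.5

Every unit gets X_3=4 under the intervention. X_4 values become -3, -11, 13, 5, -7, -15, 1, 21; E[X_4|do(X_3=4)] = 0.5.
E[X_4|X_3=4] averages over only the 3 units with X_3=4 (X_1 = 6, 5, 7): X_4 = -11, -7, -15, mean -11.
Difference = 0.5 − (-11) = 11.5.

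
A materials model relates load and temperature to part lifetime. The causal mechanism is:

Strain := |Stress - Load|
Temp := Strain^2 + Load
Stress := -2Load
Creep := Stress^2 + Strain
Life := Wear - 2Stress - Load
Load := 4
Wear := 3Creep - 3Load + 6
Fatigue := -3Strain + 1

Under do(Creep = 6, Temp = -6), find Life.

Under do(Creep = 6, Temp = -6), each intervened variable's structural equation is replaced by its fixed value.
Stress = -2Load  [with Load=4]  = -8
Wear = 3Creep - 3Load + 6  [with Creep=6, Load=4]  = 12
Life = Wear - 2Stress - Load  [with Wear=12, Stress=-8, Load=4]  = 24

24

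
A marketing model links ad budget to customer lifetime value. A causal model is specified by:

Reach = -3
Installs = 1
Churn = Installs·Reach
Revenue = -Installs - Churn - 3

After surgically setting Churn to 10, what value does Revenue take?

-14

The intervention breaks the incoming arrows to Churn: Churn = Installs·Reach no longer applies, and Churn = 10.
Revenue = -Installs - Churn - 3  [with Installs=1, Churn=10]  = -14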